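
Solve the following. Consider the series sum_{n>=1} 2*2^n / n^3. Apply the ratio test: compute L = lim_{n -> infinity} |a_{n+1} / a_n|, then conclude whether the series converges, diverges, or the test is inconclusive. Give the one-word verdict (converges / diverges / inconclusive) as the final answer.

Let a_n denote the general term. Form the ratio a_{n+1}/a_n and simplify:
a_{n+1}/a_n = 2*n^3/(n + 1)^3
Take the limit as n -> infinity: L = 2.
Since L = 2 > 1 (or L = infinity), the ratio test implies the series diverges.

diverges


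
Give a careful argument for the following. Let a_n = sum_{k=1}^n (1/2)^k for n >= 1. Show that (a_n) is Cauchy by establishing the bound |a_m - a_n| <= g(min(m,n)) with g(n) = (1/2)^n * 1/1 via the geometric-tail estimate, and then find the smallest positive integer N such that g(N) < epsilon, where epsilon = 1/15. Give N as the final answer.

For m > n >= 1: |a_m - a_n| = sum_{k=n+1}^m (1/2)^k < sum_{k=n+1}^infinity (1/2)^k = (1/2)^(n+1) / (1 - 1/2) = (1/2)^n * (1/2) * (2/1) = (1/2)^n * 1/1.
So g(n) = (1/2)^n / 1. Since g(n) -> 0, (a_n) is Cauchy.
Now solve g(N) < 1/15: (1/2)^N / 1 < 1/15 <=> 2^N > 1 / (1 * 1/15) = 15.
Check powers of 2: 2^3 = 8 <= 15, 2^4 = 16 > 15.
So the smallest such N is 4. Check: g(4) = 1/(1 * 16) = 1/16 < 1/15.

4


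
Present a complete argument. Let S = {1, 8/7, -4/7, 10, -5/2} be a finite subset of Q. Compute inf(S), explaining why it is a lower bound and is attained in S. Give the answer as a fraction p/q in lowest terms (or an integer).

S is finite, so inf(S) = min(S).
Sorted increasing:
-5/2, -4/7, 1, 8/7, 10
The extremum is -5/2.
For every x in S, x >= -5/2. And -5/2 is in S, so it is attained.
Therefore inf(S) = -5/2.

-5/2


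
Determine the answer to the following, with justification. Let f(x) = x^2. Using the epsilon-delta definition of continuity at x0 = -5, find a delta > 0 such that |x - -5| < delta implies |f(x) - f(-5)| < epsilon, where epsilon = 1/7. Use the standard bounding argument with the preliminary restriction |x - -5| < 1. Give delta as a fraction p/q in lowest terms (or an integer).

Factor: |x^2 - (-5)^2| = |x - -5| * |x + -5|.
Impose |x - -5| < 1 first. Then |x + -5| = |(x - -5) + 2*(-5)| <= |x - -5| + 2*|-5| < 1 + 10 = 11.
So |x^2 - (-5)^2| < delta * 11.
We need delta * 11 <= 1/7, i.e. delta <= 1/7/11 = 1/77.
Since 1/77 < 1, this is tighter than 1; take delta = 1/77.
So delta = 1/77 works.

1/77


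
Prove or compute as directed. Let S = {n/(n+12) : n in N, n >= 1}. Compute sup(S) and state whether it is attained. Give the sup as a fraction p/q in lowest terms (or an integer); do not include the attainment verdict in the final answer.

Analysis:
- Values: 1/13, 1/7, 1/5, 1/4, ... strictly increasing.
- Minimum is 1/13 (n=1); inf = 1/13 (attained).
- n/(n+12) = 1 - 12/(n+12) -> 1 from below as n -> infinity, and never equals 1.
- So sup = 1 (not attained).
Conclusion: sup(S) = 1, not attained in S.

1


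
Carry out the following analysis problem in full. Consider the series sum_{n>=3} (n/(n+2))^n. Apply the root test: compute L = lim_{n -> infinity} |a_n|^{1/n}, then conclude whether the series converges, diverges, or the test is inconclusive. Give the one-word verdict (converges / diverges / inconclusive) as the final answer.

Let a_n denote the general term. Form |a_n|^(1/n) and simplify:
|a_n|^(1/n) = n/(n + 2)
Take the limit as n -> infinity: L = 1.
Since L = 1, the root test is inconclusive. (In fact a_n = (n/(n+2))^n -> e^(-2) != 0, so the nth-term test shows divergence; but the root test itself gives no conclusion.)

inconclusive


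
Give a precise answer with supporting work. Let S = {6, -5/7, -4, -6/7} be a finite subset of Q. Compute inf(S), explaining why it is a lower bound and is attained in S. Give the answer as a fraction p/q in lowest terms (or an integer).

S is finite, so inf(S) = min(S).
Sorted increasing:
-4, -6/7, -5/7, 6
The extremum is -4.
For every x in S, x >= -4. And -4 is in S, so it is attained.
Therefore inf(S) = -4.

-4


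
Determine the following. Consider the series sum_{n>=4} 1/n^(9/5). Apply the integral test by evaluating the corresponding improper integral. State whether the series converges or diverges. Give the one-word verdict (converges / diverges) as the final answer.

Let f(x) = x^(-9/5). Then f is positive, continuous, and decreasing on [4, infinity), so the integral test applies.
Compute the improper integral int_{4}^infinity f(x) dx:
  antiderivative F(x) = -5/(4*x^(4/5)).
  As x -> infinity, F(x) -> 0 (since p = 9/5 > 1).
  So int = F(infinity) - F(4) = 0 - (-5*2^(2/5)/16) = 5*2^(2/5)/16.
  Finite, so by the integral test, the series converges.

converges


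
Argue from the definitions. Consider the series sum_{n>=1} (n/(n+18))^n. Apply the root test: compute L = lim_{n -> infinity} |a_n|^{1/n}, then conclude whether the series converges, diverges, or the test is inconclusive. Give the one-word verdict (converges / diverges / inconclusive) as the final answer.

Let a_n denote the general term. Form |a_n|^(1/n) and simplify:
|a_n|^(1/n) = n/(n + 18)
Take the limit as n -> infinity: L = 1.
Since L = 1, the root test is inconclusive. (In fact a_n = (n/(n+18))^n -> e^(-18) != 0, so the nth-term test shows divergence; but the root test itself gives no conclusion.)

inconclusive


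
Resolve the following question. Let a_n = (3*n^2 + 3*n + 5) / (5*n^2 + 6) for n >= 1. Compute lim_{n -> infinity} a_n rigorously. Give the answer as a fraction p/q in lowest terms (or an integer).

Divide numerator and denominator by n^2, the highest power:
numerator / n^2 = 3 + 3/n + 5/n^2
denominator / n^2 = 5 + 6/n^2
As n -> infinity, all terms of the form c/n^k (k >= 1) tend to 0.
So numerator / n^2 -> 3 and denominator / n^2 -> 5.
Therefore lim a_n = 3/5.

3/5


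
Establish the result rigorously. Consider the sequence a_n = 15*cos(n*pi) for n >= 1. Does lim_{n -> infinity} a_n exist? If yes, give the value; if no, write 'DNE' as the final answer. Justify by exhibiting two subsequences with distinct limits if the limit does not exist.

Examine the behaviour of a_n along subsequences.
cos(n*pi) = (-1)^n, so a_n = 15*(-1)^n. a_{2k} = 15 -> 15. a_{2k+1} = -15 -> -15.
Since these two subsequential limits are 15 and -15, distinct, the full sequence cannot converge (a convergent sequence has all subsequences tending to the same limit). So lim a_n does not exist.

DNE


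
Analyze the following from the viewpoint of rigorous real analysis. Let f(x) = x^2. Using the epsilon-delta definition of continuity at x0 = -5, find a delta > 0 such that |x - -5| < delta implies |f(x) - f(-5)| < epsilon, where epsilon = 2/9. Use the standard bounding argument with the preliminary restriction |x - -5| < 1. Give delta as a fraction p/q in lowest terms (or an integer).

Factor: |x^2 - (-5)^2| = |x - -5| * |x + -5|.
Impose |x - -5| < 1 first. Then |x + -5| = |(x - -5) + 2*(-5)| <= |x - -5| + 2*|-5| < 1 + 10 = 11.
So |x^2 - (-5)^2| < delta * 11.
We need delta * 11 <= 2/9, i.e. delta <= 2/9/11 = 2/99.
Since 2/99 < 1, this is tighter than 1; take delta = 2/99.
So delta = 2/99 works.

2/99


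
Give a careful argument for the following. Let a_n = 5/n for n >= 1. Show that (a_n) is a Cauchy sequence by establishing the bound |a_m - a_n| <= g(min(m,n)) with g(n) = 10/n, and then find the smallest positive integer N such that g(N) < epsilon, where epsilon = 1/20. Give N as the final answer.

For any m, n >= 1, by the triangle inequality:
|a_m - a_n| = |5/m - 5/n| <= 5*1/m + 5*1/n <= 10/min(m,n).
So g(n) = 10/n bounds the Cauchy difference. Since g(n) -> 0, (a_n) is Cauchy.
Now solve g(N) < 1/20: 10/N < 1/20 <=> N > 10 / (1/20) = 200.
The smallest integer strictly greater than 200 is N = 201.
Check: g(201) = 10/201 = 10/201 < 1/20; g(200) = 1/20 >= 1/20. So N = 201.

201


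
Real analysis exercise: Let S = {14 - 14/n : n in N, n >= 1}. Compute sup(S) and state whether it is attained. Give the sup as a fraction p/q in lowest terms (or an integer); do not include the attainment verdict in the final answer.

Analysis:
- Values: 0, 7, 28/3, 21/2, ... strictly increasing.
- Minimum is 0 (n=1); inf = 0 (attained).
- 14 - 14/n -> 14 from below; sup = 14, not attained.
Conclusion: sup(S) = 14, not attained in S.

14


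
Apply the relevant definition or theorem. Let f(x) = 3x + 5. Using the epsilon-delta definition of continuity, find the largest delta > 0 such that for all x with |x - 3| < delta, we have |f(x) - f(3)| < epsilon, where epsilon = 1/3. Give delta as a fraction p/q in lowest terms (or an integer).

We compute f(3) = 3*(3) + 5 = 14.
|f(x) - f(3)| = |3x + 5 - (14)| = |3(x - 3)| = 3|x - 3|.
We need 3|x - 3| < 1/3, i.e. |x - 3| < 1/3 / 3 = 1/9.
So any delta <= 1/9 works. Conversely, if delta > 1/9, then x = 3 + 1/9 satisfies |x - 3| = 1/9 < delta but |f(x) - f(3)| = 3 * 1/9 = 1/3, which is not < 1/3; so no larger delta works.
Hence the largest such delta is 1/9.

1/9


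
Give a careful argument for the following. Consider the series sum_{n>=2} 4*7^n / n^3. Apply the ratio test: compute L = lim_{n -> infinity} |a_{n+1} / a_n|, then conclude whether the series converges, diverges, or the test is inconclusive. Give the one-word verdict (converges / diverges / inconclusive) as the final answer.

Let a_n denote the general term. Form the ratio a_{n+1}/a_n and simplify:
a_{n+1}/a_n = 7*n^3/(n + 1)^3
Take the limit as n -> infinity: L = 7.
Since L = 7 > 1 (or L = infinity), the ratio test implies the series diverges.

diverges


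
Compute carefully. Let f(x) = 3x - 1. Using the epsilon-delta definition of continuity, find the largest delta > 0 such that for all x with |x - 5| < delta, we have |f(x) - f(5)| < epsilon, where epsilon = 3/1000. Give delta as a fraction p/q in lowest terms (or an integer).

We compute f(5) = 3*(5) - 1 = 14.
|f(x) - f(5)| = |3x - 1 - (14)| = |3(x - 5)| = 3|x - 5|.
We need 3|x - 5| < 3/1000, i.e. |x - 5| < 3/1000 / 3 = 1/1000.
So any delta <= 1/1000 works. Conversely, if delta > 1/1000, then x = 5 + 1/1000 satisfies |x - 5| = 1/1000 < delta but |f(x) - f(5)| = 3 * 1/1000 = 3/1000, which is not < 3/1000; so no larger delta works.
Hence the largest such delta is 1/1000.

1/1000


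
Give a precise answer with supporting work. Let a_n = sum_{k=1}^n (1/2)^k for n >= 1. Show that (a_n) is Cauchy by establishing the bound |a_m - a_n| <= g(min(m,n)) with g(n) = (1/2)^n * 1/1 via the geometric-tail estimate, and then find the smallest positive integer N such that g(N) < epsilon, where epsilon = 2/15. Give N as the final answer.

For m > n >= 1: |a_m - a_n| = sum_{k=n+1}^m (1/2)^k < sum_{k=n+1}^infinity (1/2)^k = (1/2)^(n+1) / (1 - 1/2) = (1/2)^n * (1/2) * (2/1) = (1/2)^n * 1/1.
So g(n) = (1/2)^n / 1. Since g(n) -> 0, (a_n) is Cauchy.
Now solve g(N) < 2/15: (1/2)^N / 1 < 2/15 <=> 2^N > 1 / (1 * 2/15) = 15/2.
Check powers of 2: 2^2 = 4 <= 15/2, 2^3 = 8 > 15/2.
So the smallest such N is 3. Check: g(3) = 1/(1 * 8) = 1/8 < 2/15.

3


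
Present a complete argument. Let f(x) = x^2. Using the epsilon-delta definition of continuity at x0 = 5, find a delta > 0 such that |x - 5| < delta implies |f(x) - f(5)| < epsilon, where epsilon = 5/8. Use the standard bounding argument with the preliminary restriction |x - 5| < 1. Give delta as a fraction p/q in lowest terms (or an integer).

Factor: |x^2 - (5)^2| = |x - 5| * |x + 5|.
Impose |x - 5| < 1 first. Then |x + 5| = |(x - 5) + 2*(5)| <= |x - 5| + 2*|5| < 1 + 10 = 11.
So |x^2 - (5)^2| < delta * 11.
We need delta * 11 <= 5/8, i.e. delta <= 5/8/11 = 5/88.
Since 5/88 < 1, this is tighter than 1; take delta = 5/88.
So delta = 5/88 works.

5/88


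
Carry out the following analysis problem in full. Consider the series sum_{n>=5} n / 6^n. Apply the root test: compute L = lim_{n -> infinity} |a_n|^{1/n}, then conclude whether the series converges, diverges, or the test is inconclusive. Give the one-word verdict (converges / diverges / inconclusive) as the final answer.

Let a_n denote the general term. Form |a_n|^(1/n) and simplify:
|a_n|^(1/n) = n^(1/n)/6
Take the limit as n -> infinity: L = 1/6.
Since L = 1/6 < 1, the root test implies convergence.

converges


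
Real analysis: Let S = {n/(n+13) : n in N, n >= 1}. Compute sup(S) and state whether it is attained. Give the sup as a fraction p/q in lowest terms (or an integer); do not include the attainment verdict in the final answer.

Analysis:
- Values: 1/14, 2/15, 3/16, 4/17, ... strictly increasing.
- Minimum is 1/14 (n=1); inf = 1/14 (attained).
- n/(n+13) = 1 - 13/(n+13) -> 1 from below as n -> infinity, and never equals 1.
- So sup = 1 (not attained).
Conclusion: sup(S) = 1, not attained in S.

1


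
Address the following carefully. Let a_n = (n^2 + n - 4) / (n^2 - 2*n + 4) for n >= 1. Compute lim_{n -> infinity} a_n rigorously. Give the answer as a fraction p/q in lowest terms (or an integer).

Divide numerator and denominator by n^2, the highest power:
numerator / n^2 = 1 + 1/n - 4/n^2
denominator / n^2 = 1 - 2/n + 4/n^2
As n -> infinity, all terms of the form c/n^k (k >= 1) tend to 0.
So numerator / n^2 -> 1 and denominator / n^2 -> 1.
Therefore lim a_n = 1.

1


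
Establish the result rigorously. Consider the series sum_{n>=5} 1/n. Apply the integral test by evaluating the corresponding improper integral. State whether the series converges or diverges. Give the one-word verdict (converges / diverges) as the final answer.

Let f(x) = 1/x. Then f is positive, continuous, and decreasing on [5, infinity), so the integral test applies.
Compute the improper integral int_{5}^infinity f(x) dx:
  antiderivative F(x) = log(x).
  As x -> infinity, log(x) -> infinity.
  So int = infinity - log(5) = infinity. By the integral test, the series diverges.

diverges


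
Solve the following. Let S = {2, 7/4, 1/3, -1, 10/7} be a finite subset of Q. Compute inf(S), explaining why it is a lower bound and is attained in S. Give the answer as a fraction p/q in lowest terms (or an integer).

S is finite, so inf(S) = min(S).
Sorted increasing:
-1, 1/3, 10/7, 7/4, 2
The extremum is -1.
For every x in S, x >= -1. And -1 is in S, so it is attained.
Therefore inf(S) = -1.

-1


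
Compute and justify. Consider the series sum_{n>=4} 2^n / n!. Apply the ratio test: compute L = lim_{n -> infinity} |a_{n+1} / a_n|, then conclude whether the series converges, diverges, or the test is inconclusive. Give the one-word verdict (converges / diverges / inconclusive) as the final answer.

Let a_n denote the general term. Form the ratio a_{n+1}/a_n and simplify:
a_{n+1}/a_n = 2/(n + 1)
Take the limit as n -> infinity: L = 0.
Since L = 0 < 1, the ratio test implies the series converges.

converges


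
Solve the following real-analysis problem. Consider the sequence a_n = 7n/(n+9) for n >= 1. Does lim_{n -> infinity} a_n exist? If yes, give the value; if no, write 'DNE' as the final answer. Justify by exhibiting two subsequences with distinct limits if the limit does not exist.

Examine the behaviour of a_n along subsequences.
Even-n subsequence a_{2k} = 7(2k)/(2k+9) -> 7. Odd-n subsequence a_{2k+1} = 7(2k+1)/(2k+10) -> 7. Both tend to 7, which suggests the limit is 7; verify directly.
|a_n - 7| = |7n - 7(n+9)| / (n+9) = 63/(n+9) < 63/n for every n >= 1.
Given epsilon > 0, choose a positive integer N > 63/epsilon. Then for all n >= N, |a_n - 7| < 63/n <= 63/N < epsilon.
So by the definition of the limit, lim a_n exists and equals 7.

7


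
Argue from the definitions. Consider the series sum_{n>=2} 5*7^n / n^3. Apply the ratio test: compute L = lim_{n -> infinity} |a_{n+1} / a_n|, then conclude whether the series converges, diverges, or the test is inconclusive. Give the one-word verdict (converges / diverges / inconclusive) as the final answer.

Let a_n denote the general term. Form the ratio a_{n+1}/a_n and simplify:
a_{n+1}/a_n = 7*n^3/(n + 1)^3
Take the limit as n -> infinity: L = 7.
Since L = 7 > 1 (or L = infinity), the ratio test implies the series diverges.

diverges


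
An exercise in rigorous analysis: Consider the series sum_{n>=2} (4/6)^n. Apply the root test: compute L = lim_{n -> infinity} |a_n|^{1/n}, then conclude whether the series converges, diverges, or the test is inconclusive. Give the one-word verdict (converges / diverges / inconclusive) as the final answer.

Let a_n denote the general term. Form |a_n|^(1/n) and simplify:
|a_n|^(1/n) = 2/3
Take the limit as n -> infinity: L = 2/3.
Since L = 2/3 < 1, the root test implies convergence.

converges


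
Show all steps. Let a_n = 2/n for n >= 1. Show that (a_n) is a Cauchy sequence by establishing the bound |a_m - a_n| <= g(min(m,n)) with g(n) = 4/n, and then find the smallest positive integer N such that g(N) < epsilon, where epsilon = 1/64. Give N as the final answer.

For any m, n >= 1, by the triangle inequality:
|a_m - a_n| = |2/m - 2/n| <= 2*1/m + 2*1/n <= 4/min(m,n).
So g(n) = 4/n bounds the Cauchy difference. Since g(n) -> 0, (a_n) is Cauchy.
Now solve g(N) < 1/64: 4/N < 1/64 <=> N > 4 / (1/64) = 256.
The smallest integer strictly greater than 256 is N = 257.
Check: g(257) = 4/257 = 4/257 < 1/64; g(256) = 1/64 >= 1/64. So N = 257.

257


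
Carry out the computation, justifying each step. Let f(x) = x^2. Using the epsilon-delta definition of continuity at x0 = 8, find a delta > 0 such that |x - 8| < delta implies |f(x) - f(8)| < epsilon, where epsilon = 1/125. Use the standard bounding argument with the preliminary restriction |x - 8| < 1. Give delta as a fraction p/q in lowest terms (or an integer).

Factor: |x^2 - (8)^2| = |x - 8| * |x + 8|.
Impose |x - 8| < 1 first. Then |x + 8| = |(x - 8) + 2*(8)| <= |x - 8| + 2*|8| < 1 + 16 = 17.
So |x^2 - (8)^2| < delta * 17.
We need delta * 17 <= 1/125, i.e. delta <= 1/125/17 = 1/2125.
Since 1/2125 < 1, this is tighter than 1; take delta = 1/2125.
So delta = 1/2125 works.

1/2125


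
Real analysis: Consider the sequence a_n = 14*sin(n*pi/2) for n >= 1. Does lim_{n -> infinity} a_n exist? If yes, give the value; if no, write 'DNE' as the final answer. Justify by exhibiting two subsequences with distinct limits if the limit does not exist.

Examine the behaviour of a_n along subsequences.
a_{4k+1} = 14*sin(pi/2 + 2k*pi) = 14 -> 14. a_{4k+3} = 14*sin(3pi/2 + 2k*pi) = -14 -> -14.
Since these two subsequential limits are 14 and -14, distinct, the full sequence cannot converge (a convergent sequence has all subsequences tending to the same limit). So lim a_n does not exist.

DNE


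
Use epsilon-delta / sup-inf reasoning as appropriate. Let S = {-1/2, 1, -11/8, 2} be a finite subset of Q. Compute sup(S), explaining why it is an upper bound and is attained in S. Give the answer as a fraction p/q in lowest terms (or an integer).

S is finite, so sup(S) = max(S).
Sorted decreasing:
2, 1, -1/2, -11/8
The extremum is 2.
For every x in S, x <= 2. And 2 is in S, so it is attained.
Therefore sup(S) = 2.

2


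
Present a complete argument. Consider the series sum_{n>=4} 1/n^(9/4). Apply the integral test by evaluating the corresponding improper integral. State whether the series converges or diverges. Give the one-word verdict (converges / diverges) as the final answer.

Let f(x) = x^(-9/4). Then f is positive, continuous, and decreasing on [4, infinity), so the integral test applies.
Compute the improper integral int_{4}^infinity f(x) dx:
  antiderivative F(x) = -4/(5*x^(5/4)).
  As x -> infinity, F(x) -> 0 (since p = 9/4 > 1).
  So int = F(infinity) - F(4) = 0 - (-sqrt(2)/10) = sqrt(2)/10.
  Finite, so by the integral test, the series converges.

converges


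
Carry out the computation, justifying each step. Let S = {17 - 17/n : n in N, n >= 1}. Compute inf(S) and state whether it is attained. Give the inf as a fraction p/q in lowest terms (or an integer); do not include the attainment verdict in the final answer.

Analysis:
- Values: 0, 17/2, 34/3, 51/4, ... strictly increasing.
- Minimum is 0 (n=1); inf = 0 (attained).
- 17 - 17/n -> 17 from below; sup = 17, not attained.
Conclusion: inf(S) = 0, attained in S.

0


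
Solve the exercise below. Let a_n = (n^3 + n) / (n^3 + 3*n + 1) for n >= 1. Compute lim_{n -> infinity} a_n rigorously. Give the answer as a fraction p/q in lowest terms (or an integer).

Divide numerator and denominator by n^3, the highest power:
numerator / n^3 = 1 + n^(-2)
denominator / n^3 = 1 + 3/n^2 + n^(-3)
As n -> infinity, all terms of the form c/n^k (k >= 1) tend to 0.
So numerator / n^3 -> 1 and denominator / n^3 -> 1.
Therefore lim a_n = 1.

1


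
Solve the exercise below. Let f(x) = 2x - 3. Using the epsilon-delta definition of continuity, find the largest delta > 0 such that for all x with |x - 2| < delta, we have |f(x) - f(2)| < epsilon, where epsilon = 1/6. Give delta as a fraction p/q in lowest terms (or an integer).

We compute f(2) = 2*(2) - 3 = 1.
|f(x) - f(2)| = |2x - 3 - (1)| = |2(x - 2)| = 2|x - 2|.
We need 2|x - 2| < 1/6, i.e. |x - 2| < 1/6 / 2 = 1/12.
So any delta <= 1/12 works. Conversely, if delta > 1/12, then x = 2 + 1/12 satisfies |x - 2| = 1/12 < delta but |f(x) - f(2)| = 2 * 1/12 = 1/6, which is not < 1/6; so no larger delta works.
Hence the largest such delta is 1/12.

1/12


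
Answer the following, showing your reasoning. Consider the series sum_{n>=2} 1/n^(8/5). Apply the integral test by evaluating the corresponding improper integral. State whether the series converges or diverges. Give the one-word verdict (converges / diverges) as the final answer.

Let f(x) = x^(-8/5). Then f is positive, continuous, and decreasing on [2, infinity), so the integral test applies.
Compute the improper integral int_{2}^infinity f(x) dx:
  antiderivative F(x) = -5/(3*x^(3/5)).
  As x -> infinity, F(x) -> 0 (since p = 8/5 > 1).
  So int = F(infinity) - F(2) = 0 - (-5*2^(2/5)/6) = 5*2^(2/5)/6.
  Finite, so by the integral test, the series converges.

converges


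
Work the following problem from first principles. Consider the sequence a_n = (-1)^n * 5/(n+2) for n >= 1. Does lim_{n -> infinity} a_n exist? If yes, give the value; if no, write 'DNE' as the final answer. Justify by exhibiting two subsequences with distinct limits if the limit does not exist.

Examine the behaviour of a_n along subsequences.
Even-n subsequence a_{2k} = 5/(2k+2) -> 0. Odd-n subsequence a_{2k+1} = -5/(2k+3) -> 0. Both tend to 0, which suggests the limit is 0; verify directly.
|a_n - 0| = 5/(n+2) < 5/n for every n >= 1.
Given epsilon > 0, choose a positive integer N > 5/epsilon. Then for all n >= N, |a_n| < 5/n <= 5/N < epsilon.
So by the definition of the limit, lim a_n exists and equals 0.

0


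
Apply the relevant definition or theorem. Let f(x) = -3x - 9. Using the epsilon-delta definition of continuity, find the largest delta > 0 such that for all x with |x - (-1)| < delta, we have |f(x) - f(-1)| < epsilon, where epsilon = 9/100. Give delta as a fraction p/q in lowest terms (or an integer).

We compute f(-1) = -3*(-1) - 9 = -6.
|f(x) - f(-1)| = |-3x - 9 - (-6)| = |-3(x - (-1))| = 3|x - (-1)|.
We need 3|x - (-1)| < 9/100, i.e. |x - (-1)| < 9/100 / 3 = 3/100.
So any delta <= 3/100 works. Conversely, if delta > 3/100, then x = -1 + 3/100 satisfies |x - (-1)| = 3/100 < delta but |f(x) - f(-1)| = 3 * 3/100 = 9/100, which is not < 9/100; so no larger delta works.
Hence the largest such delta is 3/100.

3/100


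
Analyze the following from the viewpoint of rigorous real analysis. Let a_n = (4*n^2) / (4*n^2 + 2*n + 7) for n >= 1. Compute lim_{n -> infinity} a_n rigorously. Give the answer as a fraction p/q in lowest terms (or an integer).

Divide numerator and denominator by n^2, the highest power:
numerator / n^2 = 4
denominator / n^2 = 4 + 2/n + 7/n^2
As n -> infinity, all terms of the form c/n^k (k >= 1) tend to 0.
So numerator / n^2 -> 4 and denominator / n^2 -> 4.
Therefore lim a_n = 1.

1


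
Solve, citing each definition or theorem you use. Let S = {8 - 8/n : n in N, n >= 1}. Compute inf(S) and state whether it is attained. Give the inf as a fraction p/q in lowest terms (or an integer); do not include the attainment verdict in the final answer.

Analysis:
- Values: 0, 4, 16/3, 6, ... strictly increasing.
- Minimum is 0 (n=1); inf = 0 (attained).
- 8 - 8/n -> 8 from below; sup = 8, not attained.
Conclusion: inf(S) = 0, attained in S.

0


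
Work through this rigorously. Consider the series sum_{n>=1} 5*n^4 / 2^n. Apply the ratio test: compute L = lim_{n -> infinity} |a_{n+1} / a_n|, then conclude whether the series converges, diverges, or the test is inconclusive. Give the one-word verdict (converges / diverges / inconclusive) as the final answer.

Let a_n denote the general term. Form the ratio a_{n+1}/a_n and simplify:
a_{n+1}/a_n = (n + 1)^4/(2*n^4)
Take the limit as n -> infinity: L = 1/2.
Since L = 1/2 < 1, the ratio test implies the series converges.

converges


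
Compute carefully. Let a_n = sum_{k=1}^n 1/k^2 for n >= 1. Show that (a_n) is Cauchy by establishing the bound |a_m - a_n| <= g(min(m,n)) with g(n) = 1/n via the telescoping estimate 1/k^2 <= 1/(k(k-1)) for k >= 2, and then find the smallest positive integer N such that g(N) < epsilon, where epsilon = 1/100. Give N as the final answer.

For m > n >= 1: |a_m - a_n| = sum_{k=n+1}^m 1/k^2.
Use 1/k^2 <= 1/(k(k-1)) = 1/(k-1) - 1/k for k >= 2:
sum_{k=n+1}^m 1/k^2 <= sum_{k=n+1}^m (1/(k-1) - 1/k) = 1/n - 1/m <= 1/n.
By symmetry the same bound holds with n,m swapped, so |a_m - a_n| <= 1/min(m,n) = g(min(m,n)). Since g(n) -> 0, (a_n) is Cauchy.
Now solve g(N) < 1/100: 1/N < 1/100 <=> N > 1/(1/100) = 100.
The smallest integer strictly greater than 100 is N = 101.
Check: g(101) = 1/101 < 1/100; g(100) = 1/100 >= 1/100. So N = 101.

101


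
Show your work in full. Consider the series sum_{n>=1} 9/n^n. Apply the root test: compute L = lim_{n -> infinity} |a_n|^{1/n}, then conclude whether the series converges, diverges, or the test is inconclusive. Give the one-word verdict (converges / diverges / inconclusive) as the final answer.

Let a_n denote the general term. Form |a_n|^(1/n) and simplify:
|a_n|^(1/n) = 3^(2/n)/n
Take the limit as n -> infinity: L = 0.
Since L = 0 < 1, the root test implies convergence.

converges


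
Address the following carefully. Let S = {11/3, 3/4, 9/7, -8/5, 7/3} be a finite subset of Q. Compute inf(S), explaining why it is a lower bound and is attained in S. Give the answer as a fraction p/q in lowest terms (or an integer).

S is finite, so inf(S) = min(S).
Sorted increasing:
-8/5, 3/4, 9/7, 7/3, 11/3
The extremum is -8/5.
For every x in S, x >= -8/5. And -8/5 is in S, so it is attained.
Therefore inf(S) = -8/5.

-8/5


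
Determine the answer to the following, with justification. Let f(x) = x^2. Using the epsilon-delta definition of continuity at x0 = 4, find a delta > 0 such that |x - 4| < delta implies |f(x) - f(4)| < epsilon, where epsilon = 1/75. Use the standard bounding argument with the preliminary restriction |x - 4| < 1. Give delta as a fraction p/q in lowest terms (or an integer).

Factor: |x^2 - (4)^2| = |x - 4| * |x + 4|.
Impose |x - 4| < 1 first. Then |x + 4| = |(x - 4) + 2*(4)| <= |x - 4| + 2*|4| < 1 + 8 = 9.
So |x^2 - (4)^2| < delta * 9.
We need delta * 9 <= 1/75, i.e. delta <= 1/75/9 = 1/675.
Since 1/675 < 1, this is tighter than 1; take delta = 1/675.
So delta = 1/675 works.

1/675


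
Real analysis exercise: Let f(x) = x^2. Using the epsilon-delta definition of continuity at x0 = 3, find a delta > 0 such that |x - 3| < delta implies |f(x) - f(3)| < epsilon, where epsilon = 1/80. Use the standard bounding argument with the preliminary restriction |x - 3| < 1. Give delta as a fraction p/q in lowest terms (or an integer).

Factor: |x^2 - (3)^2| = |x - 3| * |x + 3|.
Impose |x - 3| < 1 first. Then |x + 3| = |(x - 3) + 2*(3)| <= |x - 3| + 2*|3| < 1 + 6 = 7.
So |x^2 - (3)^2| < delta * 7.
We need delta * 7 <= 1/80, i.e. delta <= 1/80/7 = 1/560.
Since 1/560 < 1, this is tighter than 1; take delta = 1/560.
So delta = 1/560 works.

1/560


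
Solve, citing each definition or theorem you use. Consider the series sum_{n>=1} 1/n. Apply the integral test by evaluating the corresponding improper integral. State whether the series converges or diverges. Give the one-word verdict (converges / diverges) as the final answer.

Let f(x) = 1/x. Then f is positive, continuous, and decreasing on [1, infinity), so the integral test applies.
Compute the improper integral int_{1}^infinity f(x) dx:
  antiderivative F(x) = log(x).
  As x -> infinity, log(x) -> infinity.
  So int = infinity - log(1) = infinity. By the integral test, the series diverges.

diverges


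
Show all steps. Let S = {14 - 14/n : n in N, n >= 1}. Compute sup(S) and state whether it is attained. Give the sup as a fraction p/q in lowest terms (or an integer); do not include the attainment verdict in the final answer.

Analysis:
- Values: 0, 7, 28/3, 21/2, ... strictly increasing.
- Minimum is 0 (n=1); inf = 0 (attained).
- 14 - 14/n -> 14 from below; sup = 14, not attained.
Conclusion: sup(S) = 14, not attained in S.

14


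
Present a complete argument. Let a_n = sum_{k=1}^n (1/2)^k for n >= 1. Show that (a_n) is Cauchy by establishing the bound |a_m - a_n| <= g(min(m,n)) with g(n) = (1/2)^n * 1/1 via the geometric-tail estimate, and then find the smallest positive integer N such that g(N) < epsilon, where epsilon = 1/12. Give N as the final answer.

For m > n >= 1: |a_m - a_n| = sum_{k=n+1}^m (1/2)^k < sum_{k=n+1}^infinity (1/2)^k = (1/2)^(n+1) / (1 - 1/2) = (1/2)^n * (1/2) * (2/1) = (1/2)^n * 1/1.
So g(n) = (1/2)^n / 1. Since g(n) -> 0, (a_n) is Cauchy.
Now solve g(N) < 1/12: (1/2)^N / 1 < 1/12 <=> 2^N > 1 / (1 * 1/12) = 12.
Check powers of 2: 2^3 = 8 <= 12, 2^4 = 16 > 12.
So the smallest such N is 4. Check: g(4) = 1/(1 * 16) = 1/16 < 1/12.

4


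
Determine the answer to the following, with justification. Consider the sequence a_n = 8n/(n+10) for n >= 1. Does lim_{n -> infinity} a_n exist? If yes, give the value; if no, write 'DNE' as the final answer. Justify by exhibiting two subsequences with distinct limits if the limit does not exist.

Examine the behaviour of a_n along subsequences.
Even-n subsequence a_{2k} = 8(2k)/(2k+10) -> 8. Odd-n subsequence a_{2k+1} = 8(2k+1)/(2k+11) -> 8. Both tend to 8, which suggests the limit is 8; verify directly.
|a_n - 8| = |8n - 8(n+10)| / (n+10) = 80/(n+10) < 80/n for every n >= 1.
Given epsilon > 0, choose a positive integer N > 80/epsilon. Then for all n >= N, |a_n - 8| < 80/n <= 80/N < epsilon.
So by the definition of the limit, lim a_n exists and equals 8.

8


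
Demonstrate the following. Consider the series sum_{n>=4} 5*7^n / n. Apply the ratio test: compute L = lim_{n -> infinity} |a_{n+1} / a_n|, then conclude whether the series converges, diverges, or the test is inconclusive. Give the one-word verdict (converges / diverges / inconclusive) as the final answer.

Let a_n denote the general term. Form the ratio a_{n+1}/a_n and simplify:
a_{n+1}/a_n = 7*n/(n + 1)
Take the limit as n -> infinity: L = 7.
Since L = 7 > 1 (or L = infinity), the ratio test implies the series diverges.

diverges


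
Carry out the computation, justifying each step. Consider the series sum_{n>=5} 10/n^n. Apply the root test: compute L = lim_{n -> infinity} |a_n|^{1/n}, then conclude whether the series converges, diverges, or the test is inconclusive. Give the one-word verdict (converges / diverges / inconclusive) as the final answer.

Let a_n denote the general term. Form |a_n|^(1/n) and simplify:
|a_n|^(1/n) = 10^(1/n)/n
Take the limit as n -> infinity: L = 0.
Since L = 0 < 1, the root test implies convergence.

converges


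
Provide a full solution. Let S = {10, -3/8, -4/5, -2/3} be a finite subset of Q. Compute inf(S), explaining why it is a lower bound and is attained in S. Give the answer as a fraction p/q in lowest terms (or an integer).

S is finite, so inf(S) = min(S).
Sorted increasing:
-4/5, -2/3, -3/8, 10
The extremum is -4/5.
For every x in S, x >= -4/5. And -4/5 is in S, so it is attained.
Therefore inf(S) = -4/5.

-4/5


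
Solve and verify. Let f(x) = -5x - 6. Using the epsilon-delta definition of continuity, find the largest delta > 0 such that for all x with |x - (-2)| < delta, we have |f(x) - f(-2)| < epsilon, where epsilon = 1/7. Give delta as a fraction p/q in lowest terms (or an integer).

We compute f(-2) = -5*(-2) - 6 = 4.
|f(x) - f(-2)| = |-5x - 6 - (4)| = |-5(x - (-2))| = 5|x - (-2)|.
We need 5|x - (-2)| < 1/7, i.e. |x - (-2)| < 1/7 / 5 = 1/35.
So any delta <= 1/35 works. Conversely, if delta > 1/35, then x = -2 + 1/35 satisfies |x - (-2)| = 1/35 < delta but |f(x) - f(-2)| = 5 * 1/35 = 1/7, which is not < 1/7; so no larger delta works.
Hence the largest such delta is 1/35.

1/35


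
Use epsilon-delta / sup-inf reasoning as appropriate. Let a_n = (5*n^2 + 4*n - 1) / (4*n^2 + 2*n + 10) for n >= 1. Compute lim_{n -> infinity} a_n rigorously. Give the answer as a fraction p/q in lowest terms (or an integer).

Divide numerator and denominator by n^2, the highest power:
numerator / n^2 = 5 + 4/n - 1/n^2
denominator / n^2 = 4 + 2/n + 10/n^2
As n -> infinity, all terms of the form c/n^k (k >= 1) tend to 0.
So numerator / n^2 -> 5 and denominator / n^2 -> 4.
Therefore lim a_n = 5/4.

5/4


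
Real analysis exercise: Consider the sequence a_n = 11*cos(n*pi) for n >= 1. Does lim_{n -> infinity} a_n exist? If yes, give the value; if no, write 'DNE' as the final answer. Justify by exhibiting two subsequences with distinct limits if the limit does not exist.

Examine the behaviour of a_n along subsequences.
cos(n*pi) = (-1)^n, so a_n = 11*(-1)^n. a_{2k} = 11 -> 11. a_{2k+1} = -11 -> -11.
Since these two subsequential limits are 11 and -11, distinct, the full sequence cannot converge (a convergent sequence has all subsequences tending to the same limit). So lim a_n does not exist.

DNE


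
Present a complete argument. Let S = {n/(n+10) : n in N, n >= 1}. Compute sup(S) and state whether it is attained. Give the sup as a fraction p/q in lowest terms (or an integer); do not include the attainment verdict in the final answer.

Analysis:
- Values: 1/11, 1/6, 3/13, 2/7, ... strictly increasing.
- Minimum is 1/11 (n=1); inf = 1/11 (attained).
- n/(n+10) = 1 - 10/(n+10) -> 1 from below as n -> infinity, and never equals 1.
- So sup = 1 (not attained).
Conclusion: sup(S) = 1, not attained in S.

1


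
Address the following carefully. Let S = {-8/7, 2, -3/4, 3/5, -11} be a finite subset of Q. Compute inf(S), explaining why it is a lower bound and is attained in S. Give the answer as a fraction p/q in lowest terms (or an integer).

S is finite, so inf(S) = min(S).
Sorted increasing:
-11, -8/7, -3/4, 3/5, 2
The extremum is -11.
For every x in S, x >= -11. And -11 is in S, so it is attained.
Therefore inf(S) = -11.

-11


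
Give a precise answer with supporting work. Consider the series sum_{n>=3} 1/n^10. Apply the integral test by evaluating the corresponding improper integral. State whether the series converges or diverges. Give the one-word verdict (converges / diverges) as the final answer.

Let f(x) = x^(-10). Then f is positive, continuous, and decreasing on [3, infinity), so the integral test applies.
Compute the improper integral int_{3}^infinity f(x) dx:
  antiderivative F(x) = -1/(9*x^9).
  As x -> infinity, F(x) -> 0 (since p = 10 > 1).
  So int = F(infinity) - F(3) = 0 - (-1/177147) = 1/177147.
  Finite, so by the integral test, the series converges.

converges


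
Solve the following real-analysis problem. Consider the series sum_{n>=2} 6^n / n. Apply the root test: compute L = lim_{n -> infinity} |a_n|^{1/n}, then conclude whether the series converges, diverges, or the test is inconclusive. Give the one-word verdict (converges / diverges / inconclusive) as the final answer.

Let a_n denote the general term. Form |a_n|^(1/n) and simplify:
|a_n|^(1/n) = 6/n^(1/n)
Take the limit as n -> infinity: L = 6.
Since L = 6 > 1, the root test implies divergence.

diverges


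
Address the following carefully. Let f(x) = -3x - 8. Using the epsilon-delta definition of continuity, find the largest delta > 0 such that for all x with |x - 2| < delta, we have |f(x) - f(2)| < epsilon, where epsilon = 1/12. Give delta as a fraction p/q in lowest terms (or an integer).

We compute f(2) = -3*(2) - 8 = -14.
|f(x) - f(2)| = |-3x - 8 - (-14)| = |-3(x - 2)| = 3|x - 2|.
We need 3|x - 2| < 1/12, i.e. |x - 2| < 1/12 / 3 = 1/36.
So any delta <= 1/36 works. Conversely, if delta > 1/36, then x = 2 + 1/36 satisfies |x - 2| = 1/36 < delta but |f(x) - f(2)| = 3 * 1/36 = 1/12, which is not < 1/12; so no larger delta works.
Hence the largest such delta is 1/36.

1/36


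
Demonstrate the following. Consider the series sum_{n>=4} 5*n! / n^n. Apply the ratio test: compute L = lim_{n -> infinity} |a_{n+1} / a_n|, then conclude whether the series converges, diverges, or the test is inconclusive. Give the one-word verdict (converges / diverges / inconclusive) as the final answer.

Let a_n denote the general term. Form the ratio a_{n+1}/a_n and simplify:
a_{n+1}/a_n = (n/(n + 1))^n
Take the limit as n -> infinity: L = exp(-1).
Since L = exp(-1) < 1, the ratio test implies the series converges.

converges


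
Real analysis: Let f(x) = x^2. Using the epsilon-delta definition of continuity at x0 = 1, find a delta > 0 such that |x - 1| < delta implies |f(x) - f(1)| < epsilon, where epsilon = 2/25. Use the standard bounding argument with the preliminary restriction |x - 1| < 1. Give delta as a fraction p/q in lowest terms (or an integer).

Factor: |x^2 - (1)^2| = |x - 1| * |x + 1|.
Impose |x - 1| < 1 first. Then |x + 1| = |(x - 1) + 2*(1)| <= |x - 1| + 2*|1| < 1 + 2 = 3.
So |x^2 - (1)^2| < delta * 3.
We need delta * 3 <= 2/25, i.e. delta <= 2/25/3 = 2/75.
Since 2/75 < 1, this is tighter than 1; take delta = 2/75.
So delta = 2/75 works.

2/75


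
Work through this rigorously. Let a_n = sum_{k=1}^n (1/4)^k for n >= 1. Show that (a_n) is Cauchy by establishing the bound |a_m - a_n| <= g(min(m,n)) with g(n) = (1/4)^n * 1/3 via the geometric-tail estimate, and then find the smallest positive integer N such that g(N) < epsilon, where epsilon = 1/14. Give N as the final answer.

For m > n >= 1: |a_m - a_n| = sum_{k=n+1}^m (1/4)^k < sum_{k=n+1}^infinity (1/4)^k = (1/4)^(n+1) / (1 - 1/4) = (1/4)^n * (1/4) * (4/3) = (1/4)^n * 1/3.
So g(n) = (1/4)^n / 3. Since g(n) -> 0, (a_n) is Cauchy.
Now solve g(N) < 1/14: (1/4)^N / 3 < 1/14 <=> 4^N > 1 / (3 * 1/14) = 14/3.
Check powers of 4: 4^1 = 4 <= 14/3, 4^2 = 16 > 14/3.
So the smallest such N is 2. Check: g(2) = 1/(3 * 16) = 1/48 < 1/14.

2


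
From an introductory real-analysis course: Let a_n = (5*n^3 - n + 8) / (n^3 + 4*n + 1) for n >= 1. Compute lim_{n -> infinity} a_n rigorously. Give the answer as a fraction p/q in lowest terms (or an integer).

Divide numerator and denominator by n^3, the highest power:
numerator / n^3 = 5 - 1/n^2 + 8/n^3
denominator / n^3 = 1 + 4/n^2 + n^(-3)
As n -> infinity, all terms of the form c/n^k (k >= 1) tend to 0.
So numerator / n^3 -> 5 and denominator / n^3 -> 1.
Therefore lim a_n = 5.

5


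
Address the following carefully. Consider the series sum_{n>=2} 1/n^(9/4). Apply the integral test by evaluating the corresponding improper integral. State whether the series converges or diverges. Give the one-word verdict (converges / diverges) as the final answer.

Let f(x) = x^(-9/4). Then f is positive, continuous, and decreasing on [2, infinity), so the integral test applies.
Compute the improper integral int_{2}^infinity f(x) dx:
  antiderivative F(x) = -4/(5*x^(5/4)).
  As x -> infinity, F(x) -> 0 (since p = 9/4 > 1).
  So int = F(infinity) - F(2) = 0 - (-2^(3/4)/5) = 2^(3/4)/5.
  Finite, so by the integral test, the series converges.

converges


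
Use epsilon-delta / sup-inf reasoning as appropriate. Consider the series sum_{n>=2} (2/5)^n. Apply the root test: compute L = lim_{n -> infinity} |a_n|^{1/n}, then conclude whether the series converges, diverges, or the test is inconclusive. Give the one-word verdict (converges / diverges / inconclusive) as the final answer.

Let a_n denote the general term. Form |a_n|^(1/n) and simplify:
|a_n|^(1/n) = 2/5
Take the limit as n -> infinity: L = 2/5.
Since L = 2/5 < 1, the root test implies convergence.

converges
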